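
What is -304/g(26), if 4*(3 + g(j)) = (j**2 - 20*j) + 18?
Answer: -608/81 ≈ -7.5062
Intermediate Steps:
g(j) = 3/2 - 5*j + j**2/4 (g(j) = -3 + ((j**2 - 20*j) + 18)/4 = -3 + (18 + j**2 - 20*j)/4 = -3 + (9/2 - 5*j + j**2/4) = 3/2 - 5*j + j**2/4)
-304/g(26) = -304/(3/2 - 5*26 + (1/4)*26**2) = -304/(3/2 - 130 + (1/4)*676) = -304/(3/2 - 130 + 169) = -304/81/2 = -304*2/81 = -608/81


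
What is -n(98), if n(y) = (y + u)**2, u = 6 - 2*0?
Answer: -10816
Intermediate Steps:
u = 6 (u = 6 + 0 = 6)
n(y) = (6 + y)**2 (n(y) = (y + 6)**2 = (6 + y)**2)
-n(98) = -(6 + 98)**2 = -1*104**2 = -1*10816 = -10816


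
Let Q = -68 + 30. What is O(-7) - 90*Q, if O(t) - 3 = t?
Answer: 3416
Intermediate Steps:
Q = -38
O(t) = 3 + t
O(-7) - 90*Q = (3 - 7) - 90*(-38) = -4 + 3420 = 3416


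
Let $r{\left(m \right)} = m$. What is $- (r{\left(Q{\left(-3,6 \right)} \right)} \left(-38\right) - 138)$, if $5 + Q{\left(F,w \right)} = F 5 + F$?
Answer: $-736$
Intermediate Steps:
$Q{\left(F,w \right)} = -5 + 6 F$ ($Q{\left(F,w \right)} = -5 + \left(F 5 + F\right) = -5 + \left(5 F + F\right) = -5 + 6 F$)
$- (r{\left(Q{\left(-3,6 \right)} \right)} \left(-38\right) - 138) = - (\left(-5 + 6 \left(-3\right)\right) \left(-38\right) - 138) = - (\left(-5 - 18\right) \left(-38\right) - 138) = - (\left(-23\right) \left(-38\right) - 138) = - (874 - 138) = \left(-1\right) 736 = -736$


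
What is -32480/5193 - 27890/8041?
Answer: -406004450/41756913 ≈ -9.7231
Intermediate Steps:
-32480/5193 - 27890/8041 = -406004450/41756913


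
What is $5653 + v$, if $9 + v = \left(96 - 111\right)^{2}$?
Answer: $5869$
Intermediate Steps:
$v = 216$ ($v = -9 + \left(96 - 111\right)^{2} = -9 + \left(-15\right)^{2} = -9 + 225 = 216$)
$5653 + v = 5653 + 216 = 5869$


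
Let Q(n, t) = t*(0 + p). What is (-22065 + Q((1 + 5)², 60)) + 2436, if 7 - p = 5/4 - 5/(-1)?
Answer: -19584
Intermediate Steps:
p = ¾ (p = 7 - (5/4 - 5/(-1)) = 7 - (5*(¼) - 5*(-1)) = 7 - (5/4 + 5) = 7 - 1*25/4 = 7 - 25/4 = ¾ ≈ 0.75000)
Q(n, t) = 3*t/4 (Q(n, t) = t*(0 + ¾) = t*(¾) = 3*t/4)
(-22065 + Q((1 + 5)², 60)) + 2436 = (-22065 + (¾)*60) + 2436 = (-22065 + 45) + 2436 = -22020 + 2436 = -19584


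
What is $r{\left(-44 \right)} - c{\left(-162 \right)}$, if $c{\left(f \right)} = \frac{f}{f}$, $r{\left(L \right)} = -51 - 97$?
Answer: $-149$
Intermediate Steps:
$r{\left(L \right)} = -148$ ($r{\left(L \right)} = -51 - 97 = -148$)
$c{\left(f \right)} = 1$
$r{\left(-44 \right)} - c{\left(-162 \right)} = -148 - 1 = -149$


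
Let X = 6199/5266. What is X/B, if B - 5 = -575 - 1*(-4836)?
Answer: 6199/22464756 ≈ 0.00027594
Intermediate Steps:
B = 4266 (B = 5 + (-575 - 1*(-4836)) = 5 + (-575 + 4836) = 5 + 4261 = 4266)
X = 6199/5266 (X = 6199*(1/5266) = 6199/5266 ≈ 1.1772)
X/B = (6199/5266)/4266 = (6199/5266)*(1/4266) = 6199/22464756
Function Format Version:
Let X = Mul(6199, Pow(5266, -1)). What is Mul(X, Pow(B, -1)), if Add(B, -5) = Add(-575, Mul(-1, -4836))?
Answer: Rational(6199, 22464756) ≈ 0.00027594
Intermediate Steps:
B = 4266 (B = Add(5, Add(-575, Mul(-1, -4836))) = Add(5, Add(-575, 4836)) = Add(5, 4261) = 4266)
X = Rational(6199, 5266) (X = Mul(6199, Rational(1, 5266)) = Rational(6199, 5266) ≈ 1.1772)
Mul(X, Pow(B, -1)) = Mul(Rational(6199, 5266), Pow(4266, -1)) = Mul(Rational(6199, 5266), Rational(1, 4266)) = Rational(6199, 22464756)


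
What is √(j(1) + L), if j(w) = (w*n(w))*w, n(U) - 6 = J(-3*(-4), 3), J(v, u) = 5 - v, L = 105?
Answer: 2*√26 ≈ 10.198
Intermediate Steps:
n(U) = -1 (n(U) = 6 + (5 - (-3)*(-4)) = 6 + (5 - 1*12) = 6 + (5 - 12) = 6 - 7 = -1)
j(w) = -w² (j(w) = (w*(-1))*w = (-w)*w = -w²)
√(j(1) + L) = √(-1*1² + 105) = √(-1*1 + 105) = √(-1 + 105) = √104 = 2*√26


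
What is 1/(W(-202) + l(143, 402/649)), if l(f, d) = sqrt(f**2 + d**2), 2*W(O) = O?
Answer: 42541301/4316629452 + 649*sqrt(8613300853)/4316629452 ≈ 0.023809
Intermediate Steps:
W(O) = O/2
l(f, d) = sqrt(d**2 + f**2)
1/(W(-202) + l(143, 402/649)) = 1/((1/2)*(-202) + sqrt((402/649)**2 + 143**2)) = 1/(-101 + sqrt((402*(1/649))**2 + 20449)) = 1/(-101 + sqrt((402/649)**2 + 20449)) = 1/(-101 + sqrt(161604/421201 + 20449)) = 1/(-101 + sqrt(8613300853/421201)) = 1/(-101 + sqrt(8613300853)/649)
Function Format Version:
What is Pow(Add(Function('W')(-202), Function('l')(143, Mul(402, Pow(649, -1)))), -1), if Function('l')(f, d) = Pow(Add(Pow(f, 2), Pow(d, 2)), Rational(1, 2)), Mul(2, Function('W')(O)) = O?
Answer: Add(Rational(42541301, 4316629452), Mul(Rational(649, 4316629452), Pow(8613300853, Rational(1, 2)))) ≈ 0.023809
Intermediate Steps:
Function('W')(O) = Mul(Rational(1, 2), O)
Function('l')(f, d) = Pow(Add(Pow(d, 2), Pow(f, 2)), Rational(1, 2))
Pow(Add(Function('W')(-202), Function('l')(143, Mul(402, Pow(649, -1)))), -1) = Pow(Add(Mul(Rational(1, 2), -202), Pow(Add(Pow(Mul(402, Pow(649, -1)), 2), Pow(143, 2)), Rational(1, 2))), -1) = Pow(Add(-101, Pow(Add(Pow(Mul(402, Rational(1, 649)), 2), 20449), Rational(1, 2))), -1) = Pow(Add(-101, Pow(Add(Pow(Rational(402, 649), 2), 20449), Rational(1, 2))), -1) = Pow(Add(-101, Pow(Add(Rational(161604, 421201), 20449), Rational(1, 2))), -1) = Pow(Add(-101, Pow(Rational(8613300853, 421201), Rational(1, 2))), -1) = Pow(Add(-101, Mul(Rational(1, 649), Pow(8613300853, Rational(1, 2)))), -1)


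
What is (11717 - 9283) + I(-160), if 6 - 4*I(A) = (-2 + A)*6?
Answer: 5357/2 ≈ 2678.5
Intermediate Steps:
I(A) = 9/2 - 3*A/2 (I(A) = 3/2 - (-2 + A)*6/4 = 3/2 - (-12 + 6*A)/4 = 3/2 + (3 - 3*A/2) = 9/2 - 3*A/2)
(11717 - 9283) + I(-160) = (11717 - 9283) + (9/2 - 3/2*(-160)) = 2434 + (9/2 + 240) = 2434 + 489/2 = 5357/2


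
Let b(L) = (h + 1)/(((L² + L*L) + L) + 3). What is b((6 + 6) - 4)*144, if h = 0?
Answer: 144/139 ≈ 1.0360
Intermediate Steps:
b(L) = 1/(3 + L + 2*L²) (b(L) = (0 + 1)/(((L² + L*L) + L) + 3) = 1/(((L² + L²) + L) + 3) = 1/((2*L² + L) + 3) = 1/((L + 2*L²) + 3) = 1/(3 + L + 2*L²))
b((6 + 6) - 4)*144 = 144/(3 + ((6 + 6) - 4) + 2*((6 + 6) - 4)²) = 144/(3 + (12 - 4) + 2*(12 - 4)²) = 144/(3 + 8 + 2*8²) = 144/(3 + 8 + 2*64) = 144/(3 + 8 + 128) = 144/139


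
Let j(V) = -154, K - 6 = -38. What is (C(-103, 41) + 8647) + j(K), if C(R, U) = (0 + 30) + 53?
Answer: 8576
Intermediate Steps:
K = -32 (K = 6 - 38 = -32)
C(R, U) = 83 (C(R, U) = 30 + 53 = 83)
(C(-103, 41) + 8647) + j(K) = (83 + 8647) - 154 = 8730 - 154 = 8576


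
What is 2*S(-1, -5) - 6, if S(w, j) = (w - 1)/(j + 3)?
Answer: -4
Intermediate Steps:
S(w, j) = (-1 + w)/(3 + j)
2*S(-1, -5) - 6 = 2*((-1 - 1)/(3 - 5)) - 6 = 2*(-2/(-2)) - 6 = 2*(-½*(-2)) - 6 = 2*1 - 6 = 2 - 6 = -4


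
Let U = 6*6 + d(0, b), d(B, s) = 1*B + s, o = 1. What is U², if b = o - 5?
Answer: 1024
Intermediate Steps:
b = -4 (b = 1 - 5 = -4)
d(B, s) = B + s
U = 32 (U = 6*6 + (0 - 4) = 36 - 4 = 32)
U² = 32² = 1024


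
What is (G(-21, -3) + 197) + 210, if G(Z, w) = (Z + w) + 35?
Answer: 418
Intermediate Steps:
G(Z, w) = 35 + Z + w
(G(-21, -3) + 197) + 210 = ((35 - 21 - 3) + 197) + 210 = (11 + 197) + 210 = 208 + 210 = 418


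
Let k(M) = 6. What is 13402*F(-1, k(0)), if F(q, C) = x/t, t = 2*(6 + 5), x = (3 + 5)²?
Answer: 428864/11 ≈ 38988.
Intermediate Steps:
x = 64 (x = 8² = 64)
t = 22 (t = 2*11 = 22)
F(q, C) = 32/11 (F(q, C) = 64/22 = 64*(1/22) = 32/11)
13402*F(-1, k(0)) = 13402*(32/11) = 428864/11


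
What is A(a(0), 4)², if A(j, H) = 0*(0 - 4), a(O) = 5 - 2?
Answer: 0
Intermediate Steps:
a(O) = 3
A(j, H) = 0 (A(j, H) = 0*(-4) = 0)
A(a(0), 4)² = 0² = 0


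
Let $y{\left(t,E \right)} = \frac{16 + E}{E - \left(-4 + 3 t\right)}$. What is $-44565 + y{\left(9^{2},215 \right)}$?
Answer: $- \frac{356597}{8} \approx -44575.0$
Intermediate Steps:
$y{\left(t,E \right)} = \frac{16 + E}{4 + E - 3 t}$ ($y{\left(t,E \right)} = \frac{16 + E}{E - \left(-4 + 3 t\right)} = \frac{16 + E}{4 + E - 3 t}$)
$-44565 + y{\left(9^{2},215 \right)} = -44565 + \frac{16 + 215}{4 + 215 - 3 \cdot 9^{2}} = -44565 + \frac{1}{4 + 215 - 243} \cdot 231 = -44565 + \frac{1}{-24} \cdot 231 = -44565 - \frac{77}{8} = - \frac{356597}{8}$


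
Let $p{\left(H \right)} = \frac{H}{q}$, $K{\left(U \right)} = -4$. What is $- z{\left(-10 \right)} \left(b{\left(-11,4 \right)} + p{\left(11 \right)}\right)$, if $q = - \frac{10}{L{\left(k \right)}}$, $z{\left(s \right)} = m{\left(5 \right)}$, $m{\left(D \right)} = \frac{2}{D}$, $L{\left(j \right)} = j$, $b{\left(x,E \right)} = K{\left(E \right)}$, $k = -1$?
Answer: $\frac{29}{25} \approx 1.16$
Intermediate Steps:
$b{\left(x,E \right)} = -4$
$z{\left(s \right)} = \frac{2}{5}$
$q = 10$ ($q = - \frac{10}{-1} = \left(-10\right) \left(-1\right) = 10$)
$p{\left(H \right)} = \frac{H}{10}$
$- z{\left(-10 \right)} \left(b{\left(-11,4 \right)} + p{\left(11 \right)}\right) = - \frac{2 \left(-4 + \frac{1}{10} \cdot 11\right)}{5} = - \frac{2 \left(-4 + \frac{11}{10}\right)}{5} = - \frac{2 \left(-29\right)}{5 \cdot 10} = \left(-1\right) \left(- \frac{29}{25}\right) = \frac{29}{25}$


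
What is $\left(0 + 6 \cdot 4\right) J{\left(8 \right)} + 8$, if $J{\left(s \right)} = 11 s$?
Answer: $2120$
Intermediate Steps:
$\left(0 + 6 \cdot 4\right) J{\left(8 \right)} + 8 = \left(0 + 6 \cdot 4\right) 11 \cdot 8 + 8 = \left(0 + 24\right) 88 + 8 = 24 \cdot 88 + 8 = 2112 + 8 = 2120$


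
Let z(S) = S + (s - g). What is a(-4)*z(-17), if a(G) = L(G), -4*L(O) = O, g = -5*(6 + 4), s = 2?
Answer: 35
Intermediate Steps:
g = -50 (g = -5*10 = -50)
L(O) = -O/4
a(G) = -G/4
z(S) = 52 + S (z(S) = S + (2 - 1*(-50)) = S + (2 + 50) = S + 52 = 52 + S)
a(-4)*z(-17) = (-¼*(-4))*(52 - 17) = 1*35 = 35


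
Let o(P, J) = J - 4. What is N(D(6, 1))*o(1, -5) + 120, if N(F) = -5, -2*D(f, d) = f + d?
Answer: 165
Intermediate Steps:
o(P, J) = -4 + J
D(f, d) = -d/2 - f/2 (D(f, d) = -(f + d)/2 = -(d + f)/2 = -d/2 - f/2)
N(D(6, 1))*o(1, -5) + 120 = -5*(-4 - 5) + 120 = -5*(-9) + 120 = 45 + 120 = 165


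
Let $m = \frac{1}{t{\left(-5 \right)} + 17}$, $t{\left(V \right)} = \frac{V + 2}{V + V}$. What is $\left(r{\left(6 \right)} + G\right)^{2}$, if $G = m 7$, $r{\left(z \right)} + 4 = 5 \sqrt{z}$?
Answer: $\frac{4876234}{29929} - \frac{6220 \sqrt{6}}{173} \approx 74.858$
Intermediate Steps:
$r{\left(z \right)} = -4 + 5 \sqrt{z}$
$t{\left(V \right)} = \frac{2 + V}{2 V}$
$m = \frac{10}{173}$ ($m = \frac{1}{\frac{2 - 5}{2 \left(-5\right)} + 17} = \frac{1}{\frac{1}{2} \left(- \frac{1}{5}\right) \left(-3\right) + 17} = \frac{1}{\frac{3}{10} + 17} = \frac{1}{\frac{173}{10}} = \frac{10}{173} \approx 0.057803$)
$G = \frac{70}{173}$ ($G = \frac{10}{173} \cdot 7 = \frac{70}{173} \approx 0.40462$)
$\left(r{\left(6 \right)} + G\right)^{2} = \left(\left(-4 + 5 \sqrt{6}\right) + \frac{70}{173}\right)^{2} = \left(- \frac{622}{173} + 5 \sqrt{6}\right)^{2}$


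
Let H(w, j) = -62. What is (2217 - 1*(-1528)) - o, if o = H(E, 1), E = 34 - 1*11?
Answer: 3807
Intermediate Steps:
E = 23 (E = 34 - 11 = 23)
o = -62
(2217 - 1*(-1528)) - o = (2217 - 1*(-1528)) - 1*(-62) = (2217 + 1528) + 62 = 3745 + 62 = 3807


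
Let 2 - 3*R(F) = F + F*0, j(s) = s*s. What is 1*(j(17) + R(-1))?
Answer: 290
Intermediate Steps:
j(s) = s**2
R(F) = 2/3 - F/3 (R(F) = 2/3 - (F + F*0)/3 = 2/3 - (F + 0)/3 = 2/3 - F/3)
1*(j(17) + R(-1)) = 1*(17**2 + (2/3 - 1/3*(-1))) = 1*(289 + (2/3 + 1/3)) = 1*(289 + 1) = 1*290 = 290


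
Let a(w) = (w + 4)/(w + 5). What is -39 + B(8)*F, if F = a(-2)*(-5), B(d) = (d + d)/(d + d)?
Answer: -127/3 ≈ -42.333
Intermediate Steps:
B(d) = 1 (B(d) = (2*d)/((2*d)) = (2*d)*(1/(2*d)) = 1)
a(w) = (4 + w)/(5 + w)
F = -10/3 (F = ((4 - 2)/(5 - 2))*(-5) = (2/3)*(-5) = ((⅓)*2)*(-5) = (⅔)*(-5) = -10/3 ≈ -3.3333)
-39 + B(8)*F = -39 + 1*(-10/3) = -39 - 10/3 = -127/3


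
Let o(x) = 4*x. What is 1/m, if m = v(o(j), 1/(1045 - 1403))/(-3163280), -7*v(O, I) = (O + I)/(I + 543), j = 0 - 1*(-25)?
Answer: 4304436423280/35799 ≈ 1.2024e+8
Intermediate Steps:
j = 25 (j = 0 + 25 = 25)
v(O, I) = -(I + O)/(7*(543 + I)) (v(O, I) = -(O + I)/(7*(I + 543)) = -(I + O)/(7*(543 + I)))
m = 35799/4304436423280 (m = ((-1/(1045 - 1403) - 4*25)/(7*(543 + 1/(1045 - 1403))))/(-3163280) = ((-1/(-358) - 1*100)/(7*(543 + 1/(-358))))*(-1/3163280) = ((-1*(-1/358) - 100)/(7*(543 - 1/358)))*(-1/3163280) = ((1/358 - 100)/(7*(194393/358)))*(-1/3163280) = ((1/7)*(358/194393)*(-35799/358))*(-1/3163280) = -35799/1360751*(-1/3163280) = 35799/4304436423280 ≈ 8.3168e-9)
1/m = 1/(35799/4304436423280) = 4304436423280/35799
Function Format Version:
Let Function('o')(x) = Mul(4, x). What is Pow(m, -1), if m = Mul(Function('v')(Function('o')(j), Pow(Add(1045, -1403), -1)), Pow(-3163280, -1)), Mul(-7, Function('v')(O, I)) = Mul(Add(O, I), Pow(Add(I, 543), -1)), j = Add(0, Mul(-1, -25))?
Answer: Rational(4304436423280, 35799) ≈ 1.2024e+8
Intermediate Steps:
j = 25 (j = Add(0, 25) = 25)
Function('v')(O, I) = Mul(Rational(-1, 7), Pow(Add(543, I), -1), Add(I, O)) (Function('v')(O, I) = Mul(Rational(-1, 7), Mul(Add(O, I), Pow(Add(I, 543), -1))) = Mul(Rational(-1, 7), Mul(Add(I, O), Pow(Add(543, I), -1))) = Mul(Rational(-1, 7), Mul(Pow(Add(543, I), -1), Add(I, O))) = Mul(Rational(-1, 7), Pow(Add(543, I), -1), Add(I, O)))
m = Rational(35799, 4304436423280) (m = Mul(Mul(Rational(1, 7), Pow(Add(543, Pow(Add(1045, -1403), -1)), -1), Add(Mul(-1, Pow(Add(1045, -1403), -1)), Mul(-1, Mul(4, 25)))), Pow(-3163280, -1)) = Mul(Mul(Rational(1, 7), Pow(Add(543, Pow(-358, -1)), -1), Add(Mul(-1, Pow(-358, -1)), Mul(-1, 100))), Rational(-1, 3163280)) = Mul(Mul(Rational(1, 7), Pow(Add(543, Rational(-1, 358)), -1), Add(Mul(-1, Rational(-1, 358)), -100)), Rational(-1, 3163280)) = Mul(Mul(Rational(1, 7), Pow(Rational(194393, 358), -1), Add(Rational(1, 358), -100)), Rational(-1, 3163280)) = Mul(Mul(Rational(1, 7), Rational(358, 194393), Rational(-35799, 358)), Rational(-1, 3163280)) = Mul(Rational(-35799, 1360751), Rational(-1, 3163280)) = Rational(35799, 4304436423280) ≈ 8.3168e-9)
Pow(m, -1) = Pow(Rational(35799, 4304436423280), -1) = Rational(4304436423280, 35799)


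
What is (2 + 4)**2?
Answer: 36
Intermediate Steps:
(2 + 4)**2 = 6**2 = 36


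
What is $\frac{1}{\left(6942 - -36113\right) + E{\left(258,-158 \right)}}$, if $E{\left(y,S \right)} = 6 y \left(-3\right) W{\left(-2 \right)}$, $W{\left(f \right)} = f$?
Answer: $\frac{1}{52343} \approx 1.9105 \cdot 10^{-5}$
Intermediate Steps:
$E{\left(y,S \right)} = 36 y$ ($E{\left(y,S \right)} = 6 y \left(-3\right) \left(-2\right) = - 18 y \left(-2\right) = 36 y$)
$\frac{1}{\left(6942 - -36113\right) + E{\left(258,-158 \right)}} = \frac{1}{\left(6942 - -36113\right) + 36 \cdot 258} = \frac{1}{\left(6942 + 36113\right) + 9288} = \frac{1}{43055 + 9288} = \frac{1}{52343}$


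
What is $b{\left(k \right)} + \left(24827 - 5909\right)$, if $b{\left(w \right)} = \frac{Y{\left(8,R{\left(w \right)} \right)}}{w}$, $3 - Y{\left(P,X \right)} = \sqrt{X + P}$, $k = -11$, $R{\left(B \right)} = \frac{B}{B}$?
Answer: $18918$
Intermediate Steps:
$R{\left(B \right)} = 1$
$Y{\left(P,X \right)} = 3 - \sqrt{P + X}$ ($Y{\left(P,X \right)} = 3 - \sqrt{X + P} = 3 - \sqrt{P + X}$)
$b{\left(w \right)} = 0$ ($b{\left(w \right)} = \frac{3 - \sqrt{8 + 1}}{w} = \frac{3 - \sqrt{9}}{w} = \frac{3 - 3}{w} = \frac{0}{w} = 0$)
$b{\left(k \right)} + \left(24827 - 5909\right) = 0 + \left(24827 - 5909\right) = 0 + 18918 = 18918$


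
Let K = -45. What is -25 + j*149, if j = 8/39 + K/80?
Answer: -48827/624 ≈ -78.248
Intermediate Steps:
j = -223/624 (j = 8/39 - 45/80 = 8*(1/39) - 45*1/80 = 8/39 - 9/16 = -223/624 ≈ -0.35737)
-25 + j*149 = -25 - 223/624*149 = -25 - 33227/624 = -48827/624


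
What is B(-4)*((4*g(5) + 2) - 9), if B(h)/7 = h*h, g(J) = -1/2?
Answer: -1008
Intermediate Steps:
g(J) = -½ (g(J) = -1*½ = -½)
B(h) = 7*h² (B(h) = 7*(h*h) = 7*h²)
B(-4)*((4*g(5) + 2) - 9) = (7*(-4)²)*((4*(-½) + 2) - 9) = (7*16)*((-2 + 2) - 9) = 112*(0 - 9) = 112*(-9) = -1008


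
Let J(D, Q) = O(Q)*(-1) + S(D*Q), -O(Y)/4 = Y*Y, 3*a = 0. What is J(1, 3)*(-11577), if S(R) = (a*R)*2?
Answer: -416772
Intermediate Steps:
a = 0 (a = (⅓)*0 = 0)
O(Y) = -4*Y² (O(Y) = -4*Y*Y = -4*Y²)
S(R) = 0 (S(R) = (0*R)*2 = 0*2 = 0)
J(D, Q) = 4*Q² (J(D, Q) = -4*Q²*(-1) + 0 = 4*Q² + 0 = 4*Q²)
J(1, 3)*(-11577) = (4*3²)*(-11577) = (4*9)*(-11577) = 36*(-11577) = -416772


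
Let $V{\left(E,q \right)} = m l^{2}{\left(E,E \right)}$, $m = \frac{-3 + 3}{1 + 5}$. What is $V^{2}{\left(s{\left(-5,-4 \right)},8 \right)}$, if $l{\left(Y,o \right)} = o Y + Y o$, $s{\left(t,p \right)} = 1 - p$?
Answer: $0$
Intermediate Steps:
$l{\left(Y,o \right)} = 2 Y o$ ($l{\left(Y,o \right)} = Y o + Y o = 2 Y o$)
$m = 0$ ($m = \frac{0}{6} = 0 \cdot \frac{1}{6} = 0$)
$V{\left(E,q \right)} = 0$ ($V{\left(E,q \right)} = 0 \left(2 E E\right)^{2} = 0 \left(2 E^{2}\right)^{2} = 0 \cdot 4 E^{4} = 0$)
$V^{2}{\left(s{\left(-5,-4 \right)},8 \right)} = 0^{2} = 0$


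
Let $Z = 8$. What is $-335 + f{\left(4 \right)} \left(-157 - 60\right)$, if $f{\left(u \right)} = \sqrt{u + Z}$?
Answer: $-335 - 434 \sqrt{3} \approx -1086.7$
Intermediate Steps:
$f{\left(u \right)} = \sqrt{8 + u}$ ($f{\left(u \right)} = \sqrt{u + 8} = \sqrt{8 + u}$)
$-335 + f{\left(4 \right)} \left(-157 - 60\right) = -335 + \sqrt{8 + 4} \left(-157 - 60\right) = -335 + \sqrt{12} \left(-217\right) = -335 + 2 \sqrt{3} \left(-217\right) = -335 - 434 \sqrt{3}$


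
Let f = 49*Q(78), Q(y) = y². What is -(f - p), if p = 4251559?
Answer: 3953443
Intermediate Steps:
f = 298116 (f = 49*78² = 49*6084 = 298116)
-(f - p) = -(298116 - 1*4251559) = -(298116 - 4251559) = -1*(-3953443) = 3953443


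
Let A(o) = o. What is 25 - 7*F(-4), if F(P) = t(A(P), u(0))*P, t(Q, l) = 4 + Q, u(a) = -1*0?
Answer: 25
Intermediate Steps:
u(a) = 0
F(P) = P*(4 + P) (F(P) = (4 + P)*P = P*(4 + P))
25 - 7*F(-4) = 25 - (-28)*(4 - 4) = 25 - (-28)*0 = 25 - 7*0 = 25 + 0 = 25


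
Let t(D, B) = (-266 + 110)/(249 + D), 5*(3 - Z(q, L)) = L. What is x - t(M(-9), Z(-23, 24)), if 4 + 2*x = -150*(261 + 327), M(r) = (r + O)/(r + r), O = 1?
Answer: -99007586/2245 ≈ -44101.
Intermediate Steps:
Z(q, L) = 3 - L/5
M(r) = (1 + r)/(2*r) (M(r) = (r + 1)/(r + r) = (1 + r)/((2*r)) = (1 + r)*(1/(2*r)) = (1 + r)/(2*r))
t(D, B) = -156/(249 + D)
x = -44102 (x = -2 + (-150*(261 + 327))/2 = -2 + (-150*588)/2 = -2 + (1/2)*(-88200) = -2 - 44100 = -44102)
x - t(M(-9), Z(-23, 24)) = -44102 - (-156)/(249 + (1/2)*(1 - 9)/(-9)) = -44102 - (-156)/(249 + (1/2)*(-1/9)*(-8)) = -44102 - (-156)/(249 + 4/9) = -44102 - (-156)/2245/9 = -44102 - (-156)*9/2245 = -44102 - 1*(-1404/2245) = -44102 + 1404/2245 = -99007586/2245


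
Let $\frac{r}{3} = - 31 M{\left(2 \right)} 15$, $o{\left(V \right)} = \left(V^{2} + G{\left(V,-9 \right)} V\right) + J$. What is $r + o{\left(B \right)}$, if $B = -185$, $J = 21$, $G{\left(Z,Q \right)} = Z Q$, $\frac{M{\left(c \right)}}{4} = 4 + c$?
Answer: $-307259$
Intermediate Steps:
$M{\left(c \right)} = 16 + 4 c$ ($M{\left(c \right)} = 4 \left(4 + c\right) = 16 + 4 c$)
$G{\left(Z,Q \right)} = Q Z$
$o{\left(V \right)} = 21 - 8 V^{2}$ ($o{\left(V \right)} = \left(V^{2} + - 9 V V\right) + 21 = \left(V^{2} - 9 V^{2}\right) + 21 = - 8 V^{2} + 21 = 21 - 8 V^{2}$)
$r = -33480$ ($r = 3 - 31 \left(16 + 4 \cdot 2\right) 15 = 3 - 31 \left(16 + 8\right) 15 = 3 \left(-31\right) 24 \cdot 15 = 3 \left(\left(-744\right) 15\right) = 3 \left(-11160\right) = -33480$)
$r + o{\left(B \right)} = -33480 + \left(21 - 8 \left(-185\right)^{2}\right) = -33480 + \left(21 - 273800\right) = -33480 - 273779 = -307259$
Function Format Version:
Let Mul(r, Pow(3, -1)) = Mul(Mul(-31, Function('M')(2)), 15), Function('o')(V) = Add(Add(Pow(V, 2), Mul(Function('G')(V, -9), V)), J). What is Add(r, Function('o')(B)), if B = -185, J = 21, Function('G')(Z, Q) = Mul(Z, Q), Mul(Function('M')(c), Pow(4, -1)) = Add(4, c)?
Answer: -307259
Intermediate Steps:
Function('M')(c) = Add(16, Mul(4, c)) (Function('M')(c) = Mul(4, Add(4, c)) = Add(16, Mul(4, c)))
Function('G')(Z, Q) = Mul(Q, Z)
Function('o')(V) = Add(21, Mul(-8, Pow(V, 2))) (Function('o')(V) = Add(Add(Pow(V, 2), Mul(Mul(-9, V), V)), 21) = Add(Add(Pow(V, 2), Mul(-9, Pow(V, 2))), 21) = Add(Mul(-8, Pow(V, 2)), 21) = Add(21, Mul(-8, Pow(V, 2))))
r = -33480 (r = Mul(3, Mul(Mul(-31, Add(16, Mul(4, 2))), 15)) = Mul(3, Mul(Mul(-31, Add(16, 8)), 15)) = Mul(3, Mul(Mul(-31, 24), 15)) = Mul(3, Mul(-744, 15)) = Mul(3, -11160) = -33480)
Add(r, Function('o')(B)) = Add(-33480, Add(21, Mul(-8, Pow(-185, 2)))) = Add(-33480, Add(21, Mul(-8, 34225))) = Add(-33480, Add(21, -273800)) = Add(-33480, -273779) = -307259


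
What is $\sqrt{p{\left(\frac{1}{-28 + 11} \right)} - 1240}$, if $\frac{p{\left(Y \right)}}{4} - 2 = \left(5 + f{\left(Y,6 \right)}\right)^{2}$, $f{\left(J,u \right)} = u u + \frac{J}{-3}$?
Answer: $\frac{4 \sqrt{893839}}{51} \approx 74.151$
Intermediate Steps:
$f{\left(J,u \right)} = u^{2} - \frac{J}{3}$ ($f{\left(J,u \right)} = u^{2} + J \left(- \frac{1}{3}\right) = u^{2} - \frac{J}{3}$)
$p{\left(Y \right)} = 8 + 4 \left(41 - \frac{Y}{3}\right)^{2}$ ($p{\left(Y \right)} = 8 + 4 \left(5 - \left(-36 + \frac{Y}{3}\right)\right)^{2} = 8 + 4 \left(41 - \frac{Y}{3}\right)^{2}$)
$\sqrt{p{\left(\frac{1}{-28 + 11} \right)} - 1240} = \sqrt{\left(8 + \frac{4 \left(-123 + \frac{1}{-28 + 11}\right)^{2}}{9}\right) - 1240} = \sqrt{\left(8 + \frac{4 \left(-123 + \frac{1}{-17}\right)^{2}}{9}\right) - 1240} = \sqrt{\left(8 + \frac{4 \left(-123 - \frac{1}{17}\right)^{2}}{9}\right) - 1240} = \sqrt{\left(8 + \frac{4 \left(- \frac{2092}{17}\right)^{2}}{9}\right) - 1240} = \sqrt{\left(8 + \frac{4}{9} \cdot \frac{4376464}{289}\right) - 1240} = \sqrt{\left(8 + \frac{17505856}{2601}\right) - 1240} = \sqrt{\frac{17526664}{2601} - 1240} = \sqrt{\frac{14301424}{2601}} = \frac{4 \sqrt{893839}}{51}$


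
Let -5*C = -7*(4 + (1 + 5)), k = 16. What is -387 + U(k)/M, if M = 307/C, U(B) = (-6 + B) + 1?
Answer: -118655/307 ≈ -386.50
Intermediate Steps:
U(B) = -5 + B
C = 14 (C = -(-7)*(4 + (1 + 5))/5 = -(-7)*(4 + 6)/5 = -(-7)*10/5 = -⅕*(-70) = 14)
M = 307/14 ≈ 21.929
-387 + U(k)/M = -387 + (-5 + 16)/(307/14) = -387 + 11*(14/307) = -387 + 154/307 = -118655/307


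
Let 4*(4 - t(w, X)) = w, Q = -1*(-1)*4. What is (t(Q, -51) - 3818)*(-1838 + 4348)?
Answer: -9575650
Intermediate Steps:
Q = 4 (Q = 1*4 = 4)
t(w, X) = 4 - w/4
(t(Q, -51) - 3818)*(-1838 + 4348) = ((4 - 1/4*4) - 3818)*(-1838 + 4348) = ((4 - 1) - 3818)*2510 = (3 - 3818)*2510 = -3815*2510 = -9575650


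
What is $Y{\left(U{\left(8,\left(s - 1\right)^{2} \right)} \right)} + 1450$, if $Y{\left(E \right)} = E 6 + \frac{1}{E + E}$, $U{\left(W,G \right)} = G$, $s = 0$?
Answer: $\frac{2913}{2} \approx 1456.5$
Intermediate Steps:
$Y{\left(E \right)} = \frac{1}{2 E} + 6 E$ ($Y{\left(E \right)} = 6 E + \frac{1}{2 E} = \frac{1}{2 E} + 6 E$)
$Y{\left(U{\left(8,\left(s - 1\right)^{2} \right)} \right)} + 1450 = \left(\frac{1}{2 \left(0 - 1\right)^{2}} + 6 \left(0 - 1\right)^{2}\right) + 1450 = \left(\frac{1}{2 \left(-1\right)^{2}} + 6 \left(-1\right)^{2}\right) + 1450 = \left(\frac{1}{2 \cdot 1} + 6 \cdot 1\right) + 1450 = \left(\frac{1}{2} \cdot 1 + 6\right) + 1450 = \left(\frac{1}{2} + 6\right) + 1450 = \frac{13}{2} + 1450 = \frac{2913}{2}$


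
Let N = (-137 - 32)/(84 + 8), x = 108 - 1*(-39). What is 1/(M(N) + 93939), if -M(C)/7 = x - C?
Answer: 92/8546537 ≈ 1.0765e-5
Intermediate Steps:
x = 147 (x = 108 + 39 = 147)
N = -169/92 ≈ -1.8370
M(C) = -1029 + 7*C (M(C) = -7*(147 - C) = -1029 + 7*C)
1/(M(N) + 93939) = 1/((-1029 + 7*(-169/92)) + 93939) = 1/((-1029 - 1183/92) + 93939) = 1/(-95851/92 + 93939) = 1/(8546537/92) = 92/8546537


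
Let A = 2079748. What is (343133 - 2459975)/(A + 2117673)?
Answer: -2116842/4197421 ≈ -0.50432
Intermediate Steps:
(343133 - 2459975)/(A + 2117673) = (343133 - 2459975)/(2079748 + 2117673) = -2116842/4197421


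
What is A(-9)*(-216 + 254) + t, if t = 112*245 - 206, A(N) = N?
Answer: 26892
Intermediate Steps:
t = 27234 (t = 27440 - 206 = 27234)
A(-9)*(-216 + 254) + t = -9*(-216 + 254) + 27234 = -9*38 + 27234 = -342 + 27234 = 26892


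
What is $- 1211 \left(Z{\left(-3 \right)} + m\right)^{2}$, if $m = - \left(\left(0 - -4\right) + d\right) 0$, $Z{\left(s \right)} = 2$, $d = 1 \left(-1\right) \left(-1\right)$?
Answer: $-4844$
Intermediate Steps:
$d = 1$ ($d = \left(-1\right) \left(-1\right) = 1$)
$m = 0$ ($m = - \left(\left(0 - -4\right) + 1\right) 0 = - \left(\left(0 + 4\right) + 1\right) 0 = - \left(4 + 1\right) 0 = - 5 \cdot 0 = \left(-1\right) 0 = 0$)
$- 1211 \left(Z{\left(-3 \right)} + m\right)^{2} = - 1211 \left(2 + 0\right)^{2} = - 1211 \cdot 2^{2} = \left(-1211\right) 4 = -4844$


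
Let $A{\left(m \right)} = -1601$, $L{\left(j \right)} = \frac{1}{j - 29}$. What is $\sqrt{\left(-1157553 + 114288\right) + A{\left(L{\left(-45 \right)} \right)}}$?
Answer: $i \sqrt{1044866} \approx 1022.2 i$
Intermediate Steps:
$L{\left(j \right)} = \frac{1}{-29 + j}$
$\sqrt{\left(-1157553 + 114288\right) + A{\left(L{\left(-45 \right)} \right)}} = \sqrt{\left(-1157553 + 114288\right) - 1601} = \sqrt{-1043265 - 1601} = \sqrt{-1044866} = i \sqrt{1044866}$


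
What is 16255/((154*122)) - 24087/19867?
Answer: -129608471/373261196 ≈ -0.34723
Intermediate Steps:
16255/((154*122)) - 24087/19867 = 16255/18788 - 24087*1/19867 = 16255*(1/18788) - 24087/19867 = 16255/18788 - 24087/19867 = -129608471/373261196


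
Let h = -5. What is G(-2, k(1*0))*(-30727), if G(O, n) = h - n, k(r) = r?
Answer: 153635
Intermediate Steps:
G(O, n) = -5 - n
G(-2, k(1*0))*(-30727) = (-5 - 0)*(-30727) = (-5 - 1*0)*(-30727) = (-5 + 0)*(-30727) = -5*(-30727) = 153635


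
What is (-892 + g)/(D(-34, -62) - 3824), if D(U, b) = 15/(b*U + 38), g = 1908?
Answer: -2180336/8206289 ≈ -0.26569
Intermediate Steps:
D(U, b) = 15/(38 + U*b) (D(U, b) = 15/(U*b + 38) = 15/(38 + U*b))
(-892 + g)/(D(-34, -62) - 3824) = (-892 + 1908)/(15/(38 - 34*(-62)) - 3824) = 1016/(15/(38 + 2108) - 3824) = 1016/(15/2146 - 3824) = 1016/(-8206289/2146) = 1016*(-2146/8206289) = -2180336/8206289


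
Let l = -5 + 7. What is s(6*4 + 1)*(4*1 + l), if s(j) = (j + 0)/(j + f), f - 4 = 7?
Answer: 25/6 ≈ 4.1667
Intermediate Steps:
f = 11 (f = 4 + 7 = 11)
s(j) = j/(11 + j) (s(j) = (j + 0)/(j + 11) = j/(11 + j))
l = 2
s(6*4 + 1)*(4*1 + l) = ((6*4 + 1)/(11 + (6*4 + 1)))*(4*1 + 2) = ((24 + 1)/(11 + (24 + 1)))*(4 + 2) = (25/(11 + 25))*6 = (25/36)*6 = 25/6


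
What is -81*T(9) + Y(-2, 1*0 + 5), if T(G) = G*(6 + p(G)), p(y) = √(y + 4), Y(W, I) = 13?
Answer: -4361 - 729*√13 ≈ -6989.4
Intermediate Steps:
p(y) = √(4 + y)
T(G) = G*(6 + √(4 + G))
-81*T(9) + Y(-2, 1*0 + 5) = -729*(6 + √(4 + 9)) + 13 = -729*(6 + √13) + 13 = -81*(54 + 9*√13) + 13 = (-4374 - 729*√13) + 13 = -4361 - 729*√13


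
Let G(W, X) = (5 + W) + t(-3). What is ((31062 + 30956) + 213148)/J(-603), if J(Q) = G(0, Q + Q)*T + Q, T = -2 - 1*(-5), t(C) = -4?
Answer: -45861/100 ≈ -458.61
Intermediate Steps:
T = 3 (T = -2 + 5 = 3)
G(W, X) = 1 + W (G(W, X) = (5 + W) - 4 = 1 + W)
J(Q) = 3 + Q (J(Q) = (1 + 0)*3 + Q = 1*3 + Q = 3 + Q)
((31062 + 30956) + 213148)/J(-603) = ((31062 + 30956) + 213148)/(3 - 603) = (62018 + 213148)/(-600) = 275166*(-1/600) = -45861/100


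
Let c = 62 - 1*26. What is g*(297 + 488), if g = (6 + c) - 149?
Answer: -83995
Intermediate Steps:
c = 36 (c = 62 - 26 = 36)
g = -107 (g = (6 + 36) - 149 = 42 - 149 = -107)
g*(297 + 488) = -107*(297 + 488) = -107*785 = -83995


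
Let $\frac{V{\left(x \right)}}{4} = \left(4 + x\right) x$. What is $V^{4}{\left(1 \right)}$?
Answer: $160000$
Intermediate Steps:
$V{\left(x \right)} = 4 x \left(4 + x\right)$ ($V{\left(x \right)} = 4 \left(4 + x\right) x = 4 x \left(4 + x\right)$)
$V^{4}{\left(1 \right)} = \left(4 \cdot 1 \left(4 + 1\right)\right)^{4} = \left(4 \cdot 1 \cdot 5\right)^{4} = 20^{4} = 160000$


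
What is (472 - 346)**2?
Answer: 15876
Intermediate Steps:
(472 - 346)**2 = 126**2 = 15876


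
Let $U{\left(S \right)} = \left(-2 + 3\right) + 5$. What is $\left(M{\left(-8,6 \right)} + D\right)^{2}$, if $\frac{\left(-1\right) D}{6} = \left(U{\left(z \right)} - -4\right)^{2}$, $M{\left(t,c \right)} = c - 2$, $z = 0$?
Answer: $355216$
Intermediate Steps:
$U{\left(S \right)} = 6$ ($U{\left(S \right)} = 1 + 5 = 6$)
$M{\left(t,c \right)} = -2 + c$ ($M{\left(t,c \right)} = c - 2 = -2 + c$)
$D = -600$ ($D = - 6 \left(6 - -4\right)^{2} = - 6 \left(6 + \left(-1 + 5\right)\right)^{2} = - 6 \left(6 + 4\right)^{2} = - 6 \cdot 10^{2} = \left(-6\right) 100 = -600$)
$\left(M{\left(-8,6 \right)} + D\right)^{2} = \left(\left(-2 + 6\right) - 600\right)^{2} = \left(4 - 600\right)^{2} = \left(-596\right)^{2} = 355216$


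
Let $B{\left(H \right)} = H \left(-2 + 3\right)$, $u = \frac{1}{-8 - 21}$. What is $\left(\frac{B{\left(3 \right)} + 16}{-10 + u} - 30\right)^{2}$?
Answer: $\frac{86136961}{84681} \approx 1017.2$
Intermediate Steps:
$u = - \frac{1}{29}$ ($u = \frac{1}{-29} = - \frac{1}{29} \approx -0.034483$)
$B{\left(H \right)} = H$ ($B{\left(H \right)} = H 1 = H$)
$\left(\frac{B{\left(3 \right)} + 16}{-10 + u} - 30\right)^{2} = \left(\frac{3 + 16}{-10 - \frac{1}{29}} - 30\right)^{2} = \left(\frac{19}{- \frac{291}{29}} - 30\right)^{2} = \left(19 \left(- \frac{29}{291}\right) - 30\right)^{2} = \left(- \frac{551}{291} - 30\right)^{2} = \left(- \frac{9281}{291}\right)^{2} = \frac{86136961}{84681}$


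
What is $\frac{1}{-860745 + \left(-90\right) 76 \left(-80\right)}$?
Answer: $- \frac{1}{313545} \approx -3.1893 \cdot 10^{-6}$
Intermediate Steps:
$\frac{1}{-860745 + \left(-90\right) 76 \left(-80\right)} = \frac{1}{-860745 - -547200} = \frac{1}{-860745 + 547200} = \frac{1}{-313545} = - \frac{1}{313545}$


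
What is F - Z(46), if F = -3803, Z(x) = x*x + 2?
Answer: -5921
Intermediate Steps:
Z(x) = 2 + x² (Z(x) = x² + 2 = 2 + x²)
F - Z(46) = -3803 - (2 + 46²) = -3803 - (2 + 2116) = -3803 - 1*2118 = -3803 - 2118 = -5921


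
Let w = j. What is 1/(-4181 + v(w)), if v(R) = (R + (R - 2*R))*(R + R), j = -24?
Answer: -1/4181 ≈ -0.00023918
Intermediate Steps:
w = -24
v(R) = 0 (v(R) = (R - R)*(2*R) = 0*(2*R) = 0)
1/(-4181 + v(w)) = 1/(-4181 + 0) = 1/(-4181) = -1/4181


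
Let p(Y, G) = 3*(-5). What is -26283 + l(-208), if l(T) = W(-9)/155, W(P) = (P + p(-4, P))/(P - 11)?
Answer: -20369319/775 ≈ -26283.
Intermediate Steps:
p(Y, G) = -15
W(P) = (-15 + P)/(-11 + P) (W(P) = (P - 15)/(P - 11) = (-15 + P)/(-11 + P))
l(T) = 6/775 (l(T) = ((-15 - 9)/(-11 - 9))/155 = (-24/(-20))*(1/155) = -1/20*(-24)*(1/155) = (6/5)*(1/155) = 6/775)
-26283 + l(-208) = -26283 + 6/775 = -20369319/775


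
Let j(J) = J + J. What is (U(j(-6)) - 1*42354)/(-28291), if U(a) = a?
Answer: 42366/28291 ≈ 1.4975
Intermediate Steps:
j(J) = 2*J
(U(j(-6)) - 1*42354)/(-28291) = (2*(-6) - 1*42354)/(-28291) = (-12 - 42354)*(-1/28291) = -42366*(-1/28291) = 42366/28291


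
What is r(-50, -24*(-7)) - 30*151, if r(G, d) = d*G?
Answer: -12930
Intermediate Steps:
r(G, d) = G*d
r(-50, -24*(-7)) - 30*151 = -(-1200)*(-7) - 30*151 = -50*168 - 4530 = -8400 - 4530 = -12930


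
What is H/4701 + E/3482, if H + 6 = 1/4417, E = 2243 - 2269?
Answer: -316074362/36150675897 ≈ -0.0087433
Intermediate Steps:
E = -26
H = -26501/4417 (H = -6 + 1/4417 = -26501/4417 ≈ -5.9998)
H/4701 + E/3482 = -26501/4417/4701 - 26/3482 = -26501/4417*1/4701 - 26*1/3482 = -26501/20764317 - 13/1741 = -316074362/36150675897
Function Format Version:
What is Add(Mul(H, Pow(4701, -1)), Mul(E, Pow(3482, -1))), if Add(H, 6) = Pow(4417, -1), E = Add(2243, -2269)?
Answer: Rational(-316074362, 36150675897) ≈ -0.0087433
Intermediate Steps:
E = -26
H = Rational(-26501, 4417) (H = Add(-6, Pow(4417, -1)) = Add(-6, Rational(1, 4417)) = Rational(-26501, 4417) ≈ -5.9998)
Add(Mul(H, Pow(4701, -1)), Mul(E, Pow(3482, -1))) = Add(Mul(Rational(-26501, 4417), Pow(4701, -1)), Mul(-26, Pow(3482, -1))) = Add(Mul(Rational(-26501, 4417), Rational(1, 4701)), Mul(-26, Rational(1, 3482))) = Add(Rational(-26501, 20764317), Rational(-13, 1741)) = Rational(-316074362, 36150675897)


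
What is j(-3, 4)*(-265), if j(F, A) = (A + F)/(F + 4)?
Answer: -265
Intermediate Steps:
j(F, A) = (A + F)/(4 + F)
j(-3, 4)*(-265) = ((4 - 3)/(4 - 3))*(-265) = (1/1)*(-265) = (1*1)*(-265) = 1*(-265) = -265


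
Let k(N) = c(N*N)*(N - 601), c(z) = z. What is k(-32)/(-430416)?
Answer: 13504/8967 ≈ 1.5060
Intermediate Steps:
k(N) = N**2*(-601 + N) (k(N) = (N*N)*(N - 601) = N**2*(-601 + N))
k(-32)/(-430416) = ((-32)**2*(-601 - 32))/(-430416) = (1024*(-633))*(-1/430416) = -648192*(-1/430416) = 13504/8967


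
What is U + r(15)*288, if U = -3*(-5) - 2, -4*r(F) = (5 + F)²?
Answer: -28787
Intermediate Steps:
r(F) = -(5 + F)²/4
U = 13 (U = 15 - 2 = 13)
U + r(15)*288 = 13 - (5 + 15)²/4*288 = 13 - ¼*20²*288 = 13 - ¼*400*288 = 13 - 100*288 = 13 - 28800 = -28787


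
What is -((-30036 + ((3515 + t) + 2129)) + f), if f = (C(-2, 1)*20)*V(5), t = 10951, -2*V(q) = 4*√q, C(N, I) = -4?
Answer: 13441 - 160*√5 ≈ 13083.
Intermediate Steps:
V(q) = -2*√q
f = 160*√5 (f = (-4*20)*(-2*√5) = -(-160)*√5 = 160*√5 ≈ 357.77)
-((-30036 + ((3515 + t) + 2129)) + f) = -((-30036 + ((3515 + 10951) + 2129)) + 160*√5) = -((-30036 + (14466 + 2129)) + 160*√5) = -((-30036 + 16595) + 160*√5) = -(-13441 + 160*√5) = 13441 - 160*√5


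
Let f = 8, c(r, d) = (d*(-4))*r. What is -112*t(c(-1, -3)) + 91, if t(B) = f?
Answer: -805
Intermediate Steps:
c(r, d) = -4*d*r (c(r, d) = (-4*d)*r = -4*d*r)
t(B) = 8
-112*t(c(-1, -3)) + 91 = -112*8 + 91 = -896 + 91 = -805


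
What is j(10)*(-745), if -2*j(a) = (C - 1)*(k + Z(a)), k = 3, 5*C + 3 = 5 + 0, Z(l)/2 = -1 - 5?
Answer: 4023/2 ≈ 2011.5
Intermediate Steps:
Z(l) = -12 (Z(l) = 2*(-1 - 5) = 2*(-6) = -12)
C = ⅖ (C = -⅗ + (5 + 0)/5 = -⅗ + (⅕)*5 = -⅗ + 1 = ⅖ ≈ 0.40000)
j(a) = -27/10 (j(a) = -(⅖ - 1)*(3 - 12)/2 = -(-3)*(-9)/10 = -½*27/5 = -27/10)
j(10)*(-745) = -27/10*(-745) = 4023/2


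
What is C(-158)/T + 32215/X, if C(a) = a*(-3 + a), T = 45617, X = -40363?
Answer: -442797661/1841238971 ≈ -0.24049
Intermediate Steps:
C(-158)/T + 32215/X = -158*(-3 - 158)/45617 + 32215/(-40363) = -158*(-161)*(1/45617) + 32215*(-1/40363) = 25438*(1/45617) - 32215/40363 = 25438/45617 - 32215/40363 = -442797661/1841238971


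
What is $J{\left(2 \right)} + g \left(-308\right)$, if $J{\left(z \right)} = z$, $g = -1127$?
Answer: $347118$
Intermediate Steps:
$J{\left(2 \right)} + g \left(-308\right) = 2 - -347116 = 2 + 347116 = 347118$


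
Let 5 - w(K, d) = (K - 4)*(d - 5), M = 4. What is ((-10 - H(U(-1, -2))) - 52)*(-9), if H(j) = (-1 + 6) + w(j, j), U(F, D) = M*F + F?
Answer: -162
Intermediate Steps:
w(K, d) = 5 - (-5 + d)*(-4 + K) (w(K, d) = 5 - (K - 4)*(d - 5) = 5 - (-4 + K)*(-5 + d) = 5 - (-5 + d)*(-4 + K))
U(F, D) = 5*F (U(F, D) = 4*F + F = 5*F)
H(j) = -10 - j**2 + 9*j (H(j) = (-1 + 6) + (-15 + 4*j + 5*j - j*j) = 5 + (-15 + 4*j + 5*j - j**2) = 5 + (-15 - j**2 + 9*j) = -10 - j**2 + 9*j)
((-10 - H(U(-1, -2))) - 52)*(-9) = ((-10 - (-10 - (5*(-1))**2 + 9*(5*(-1)))) - 52)*(-9) = ((-10 - (-10 - 1*(-5)**2 + 9*(-5))) - 52)*(-9) = ((-10 - (-10 - 1*25 - 45)) - 52)*(-9) = ((-10 - (-10 - 25 - 45)) - 52)*(-9) = ((-10 - 1*(-80)) - 52)*(-9) = ((-10 + 80) - 52)*(-9) = (70 - 52)*(-9) = 18*(-9) = -162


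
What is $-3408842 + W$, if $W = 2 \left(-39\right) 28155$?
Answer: $-5604932$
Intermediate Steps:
$W = -2196090$ ($W = \left(-78\right) 28155 = -2196090$)
$-3408842 + W = -3408842 - 2196090 = -5604932$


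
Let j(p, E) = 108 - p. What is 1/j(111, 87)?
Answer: -⅓ ≈ -0.33333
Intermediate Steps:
1/j(111, 87) = 1/(108 - 1*111) = 1/(108 - 111) = 1/(-3) = -⅓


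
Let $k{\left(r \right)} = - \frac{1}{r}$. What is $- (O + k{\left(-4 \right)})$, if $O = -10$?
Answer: $\frac{39}{4} \approx 9.75$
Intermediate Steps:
$- (O + k{\left(-4 \right)}) = - (-10 - \frac{1}{-4}) = - (-10 - - \frac{1}{4}) = - (-10 + \frac{1}{4}) = \left(-1\right) \left(- \frac{39}{4}\right) = \frac{39}{4}$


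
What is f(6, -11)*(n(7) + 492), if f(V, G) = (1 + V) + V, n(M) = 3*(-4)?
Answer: 6240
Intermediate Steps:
n(M) = -12
f(V, G) = 1 + 2*V
f(6, -11)*(n(7) + 492) = (1 + 2*6)*(-12 + 492) = (1 + 12)*480 = 13*480 = 6240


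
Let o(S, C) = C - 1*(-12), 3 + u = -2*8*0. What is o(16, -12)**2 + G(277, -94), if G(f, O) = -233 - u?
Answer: -230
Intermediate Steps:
u = -3 (u = -3 - 2*8*0 = -3 - 16*0 = -3 + 0 = -3)
G(f, O) = -230 (G(f, O) = -233 - 1*(-3) = -233 + 3 = -230)
o(S, C) = 12 + C (o(S, C) = C + 12 = 12 + C)
o(16, -12)**2 + G(277, -94) = (12 - 12)**2 - 230 = 0**2 - 230 = 0 - 230 = -230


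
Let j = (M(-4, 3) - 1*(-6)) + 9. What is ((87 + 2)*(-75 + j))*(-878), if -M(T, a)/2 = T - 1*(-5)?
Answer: 4844804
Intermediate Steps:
M(T, a) = -10 - 2*T (M(T, a) = -2*(T - 1*(-5)) = -2*(T + 5) = -2*(5 + T) = -10 - 2*T)
j = 13 (j = ((-10 - 2*(-4)) - 1*(-6)) + 9 = ((-10 + 8) + 6) + 9 = (-2 + 6) + 9 = 4 + 9 = 13)
((87 + 2)*(-75 + j))*(-878) = ((87 + 2)*(-75 + 13))*(-878) = (89*(-62))*(-878) = -5518*(-878) = 4844804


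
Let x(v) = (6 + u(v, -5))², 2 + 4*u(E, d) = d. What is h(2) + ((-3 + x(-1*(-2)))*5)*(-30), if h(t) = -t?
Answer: -18091/8 ≈ -2261.4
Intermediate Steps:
u(E, d) = -½ + d/4
x(v) = 289/16 (x(v) = (6 + (-½ + (¼)*(-5)))² = (6 + (-½ - 5/4))² = (6 - 7/4)² = (17/4)² = 289/16)
h(2) + ((-3 + x(-1*(-2)))*5)*(-30) = -1*2 + ((-3 + 289/16)*5)*(-30) = -2 + ((241/16)*5)*(-30) = -2 + (1205/16)*(-30) = -2 - 18075/8 = -18091/8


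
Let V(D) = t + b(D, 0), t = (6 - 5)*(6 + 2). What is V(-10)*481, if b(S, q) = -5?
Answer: 1443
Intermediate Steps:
t = 8 (t = 1*8 = 8)
V(D) = 3 (V(D) = 8 - 5 = 3)
V(-10)*481 = 3*481 = 1443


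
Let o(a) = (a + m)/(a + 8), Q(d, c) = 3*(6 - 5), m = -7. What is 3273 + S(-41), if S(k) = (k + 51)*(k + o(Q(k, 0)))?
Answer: 31453/11 ≈ 2859.4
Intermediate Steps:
Q(d, c) = 3 (Q(d, c) = 3*1 = 3)
o(a) = (-7 + a)/(8 + a) (o(a) = (a - 7)/(a + 8) = (-7 + a)/(8 + a))
S(k) = (51 + k)*(-4/11 + k) (S(k) = (k + 51)*(k + (-7 + 3)/(8 + 3)) = (51 + k)*(k - 4/11) = (51 + k)*(-4/11 + k))
3273 + S(-41) = 3273 + (-204/11 + (-41)² + (557/11)*(-41)) = 3273 + (-204/11 + 1681 - 22837/11) = 3273 - 4550/11 = 31453/11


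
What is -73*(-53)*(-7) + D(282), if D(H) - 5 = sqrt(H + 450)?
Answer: -27078 + 2*sqrt(183) ≈ -27051.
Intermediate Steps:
D(H) = 5 + sqrt(450 + H) (D(H) = 5 + sqrt(H + 450) = 5 + sqrt(450 + H))
-73*(-53)*(-7) + D(282) = -73*(-53)*(-7) + (5 + sqrt(450 + 282)) = 3869*(-7) + (5 + sqrt(732)) = -27083 + (5 + 2*sqrt(183)) = -27078 + 2*sqrt(183)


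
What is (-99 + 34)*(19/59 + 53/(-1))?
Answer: 202020/59 ≈ 3424.1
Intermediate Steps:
(-99 + 34)*(19/59 + 53/(-1)) = -65*(19*(1/59) + 53*(-1)) = -65*(19/59 - 53) = -65*(-3108/59) = 202020/59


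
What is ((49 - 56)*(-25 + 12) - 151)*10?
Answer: -600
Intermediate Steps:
((49 - 56)*(-25 + 12) - 151)*10 = (-7*(-13) - 151)*10 = (91 - 151)*10 = -60*10 = -600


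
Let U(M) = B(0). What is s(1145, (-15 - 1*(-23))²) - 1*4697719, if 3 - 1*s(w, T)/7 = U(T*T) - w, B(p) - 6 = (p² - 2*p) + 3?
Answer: -4689746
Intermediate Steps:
B(p) = 9 + p² - 2*p (B(p) = 6 + ((p² - 2*p) + 3) = 6 + (3 + p² - 2*p) = 9 + p² - 2*p)
U(M) = 9 (U(M) = 9 + 0² - 2*0 = 9 + 0 + 0 = 9)
s(w, T) = -42 + 7*w (s(w, T) = 21 - 7*(9 - w) = 21 + (-63 + 7*w) = -42 + 7*w)
s(1145, (-15 - 1*(-23))²) - 1*4697719 = (-42 + 7*1145) - 1*4697719 = (-42 + 8015) - 4697719 = 7973 - 4697719 = -4689746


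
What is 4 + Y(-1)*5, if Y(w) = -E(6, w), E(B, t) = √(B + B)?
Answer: 4 - 10*√3 ≈ -13.321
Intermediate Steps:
E(B, t) = √2*√B (E(B, t) = √(2*B) = √2*√B)
Y(w) = -2*√3 (Y(w) = -√2*√6 = -2*√3)
4 + Y(-1)*5 = 4 - 2*√3*5 = 4 - 10*√3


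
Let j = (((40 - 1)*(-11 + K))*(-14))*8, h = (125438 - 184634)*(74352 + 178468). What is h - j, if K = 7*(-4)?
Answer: -14966103072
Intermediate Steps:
K = -28
h = -14965932720 (h = -59196*252820 = -14965932720)
j = 170352 (j = (((40 - 1)*(-11 - 28))*(-14))*8 = ((39*(-39))*(-14))*8 = -1521*(-14)*8 = 21294*8 = 170352)
h - j = -14965932720 - 1*170352 = -14965932720 - 170352 = -14966103072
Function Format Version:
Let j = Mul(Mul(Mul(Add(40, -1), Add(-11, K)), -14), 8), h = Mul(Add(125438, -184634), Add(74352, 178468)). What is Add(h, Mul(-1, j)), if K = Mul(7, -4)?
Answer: -14966103072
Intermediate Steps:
K = -28
h = -14965932720 (h = Mul(-59196, 252820) = -14965932720)
j = 170352 (j = Mul(Mul(Mul(Add(40, -1), Add(-11, -28)), -14), 8) = Mul(Mul(Mul(39, -39), -14), 8) = Mul(Mul(-1521, -14), 8) = Mul(21294, 8) = 170352)
Add(h, Mul(-1, j)) = Add(-14965932720, Mul(-1, 170352)) = Add(-14965932720, -170352) = -14966103072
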